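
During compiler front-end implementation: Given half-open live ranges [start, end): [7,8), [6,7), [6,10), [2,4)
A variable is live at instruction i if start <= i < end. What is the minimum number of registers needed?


Live ranges:
  Var0: [7, 8)
  Var1: [6, 7)
  Var2: [6, 10)
  Var3: [2, 4)
Sweep-line events (position, delta, active):
  pos=2 start -> active=1
  pos=4 end -> active=0
  pos=6 start -> active=1
  pos=6 start -> active=2
  pos=7 end -> active=1
  pos=7 start -> active=2
  pos=8 end -> active=1
  pos=10 end -> active=0
Maximum simultaneous active: 2
Minimum registers needed: 2

2


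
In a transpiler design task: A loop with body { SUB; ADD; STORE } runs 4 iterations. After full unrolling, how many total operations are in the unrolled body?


Loop body operations: SUB, ADD, STORE (3 ops per iteration)
Unrolling 4 iterations:
  Iteration 1: SUB, ADD, STORE (3 ops)
  Iteration 2: SUB, ADD, STORE (3 ops)
  Iteration 3: SUB, ADD, STORE (3 ops)
  Iteration 4: SUB, ADD, STORE (3 ops)
Total: 4 iterations * 3 ops/iter = 12 operations

12


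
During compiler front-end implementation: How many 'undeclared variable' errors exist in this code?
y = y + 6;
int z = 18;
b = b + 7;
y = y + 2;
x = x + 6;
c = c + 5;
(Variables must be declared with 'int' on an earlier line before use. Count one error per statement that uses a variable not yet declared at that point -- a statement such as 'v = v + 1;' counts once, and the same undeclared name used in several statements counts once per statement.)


Scanning code line by line:
  Line 1: use 'y' -> ERROR (undeclared)
  Line 2: declare 'z' -> declared = ['z']
  Line 3: use 'b' -> ERROR (undeclared)
  Line 4: use 'y' -> ERROR (undeclared)
  Line 5: use 'x' -> ERROR (undeclared)
  Line 6: use 'c' -> ERROR (undeclared)
Total undeclared variable errors: 5

5


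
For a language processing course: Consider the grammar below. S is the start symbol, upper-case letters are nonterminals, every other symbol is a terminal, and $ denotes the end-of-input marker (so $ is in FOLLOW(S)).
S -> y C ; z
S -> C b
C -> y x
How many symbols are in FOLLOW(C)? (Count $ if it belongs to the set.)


S is the start symbol and does not occur in any rule body, so FOLLOW(S) = {$}.
Examining every occurrence of C in a rule body:
  S -> y C ; z : C is followed by terminal ';' -> add ';'
  S -> C b : C is followed by terminal 'b' -> add 'b'
  C -> y x : C does not occur in the body -> contributes nothing
FOLLOW(C) = {;, b}
Count: 2

2


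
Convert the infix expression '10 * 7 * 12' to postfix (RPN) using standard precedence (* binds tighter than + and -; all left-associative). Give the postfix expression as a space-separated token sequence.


Applying the shunting-yard algorithm:
  Operand 10 -> output
  Push '*' onto operator stack -> op-stack: [*]
  Operand 7 -> output
  See '*' (prec 2); top '*' (prec 2) >= it -> pop '*' to output
  Push '*' onto operator stack -> op-stack: [*]
  Operand 12 -> output
  End of input: pop '*' to output
Postfix result: 10 7 * 12 *

10 7 * 12 *


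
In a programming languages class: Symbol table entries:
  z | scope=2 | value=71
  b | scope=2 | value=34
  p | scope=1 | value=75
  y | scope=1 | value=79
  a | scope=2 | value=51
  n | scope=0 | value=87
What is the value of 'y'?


Searching symbol table for 'y':
  z | scope=2 | value=71
  b | scope=2 | value=34
  p | scope=1 | value=75
  y | scope=1 | value=79 <- MATCH
  a | scope=2 | value=51
  n | scope=0 | value=87
Found 'y' at scope 1 with value 79

79


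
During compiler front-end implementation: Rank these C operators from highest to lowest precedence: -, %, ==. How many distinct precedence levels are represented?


Looking up precedence for each operator:
  - -> precedence 5
  % -> precedence 6
  == -> precedence 3
Sorted highest to lowest: %, -, ==
Distinct precedence values: [6, 5, 3]
Number of distinct levels: 3

3


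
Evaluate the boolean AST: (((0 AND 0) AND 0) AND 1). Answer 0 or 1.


Step 1: Evaluate inner node
  0 AND 0 = 0
Step 2: Evaluate next node
  0 AND 0 = 0
Step 3: Evaluate root node
  0 AND 1 = 0

0


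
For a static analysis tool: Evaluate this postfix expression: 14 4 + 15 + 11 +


Processing tokens left to right:
Push 14, Push 4
Pop 14 and 4, compute 14 + 4 = 18, push 18
Push 15
Pop 18 and 15, compute 18 + 15 = 33, push 33
Push 11
Pop 33 and 11, compute 33 + 11 = 44, push 44
Stack result: 44

44


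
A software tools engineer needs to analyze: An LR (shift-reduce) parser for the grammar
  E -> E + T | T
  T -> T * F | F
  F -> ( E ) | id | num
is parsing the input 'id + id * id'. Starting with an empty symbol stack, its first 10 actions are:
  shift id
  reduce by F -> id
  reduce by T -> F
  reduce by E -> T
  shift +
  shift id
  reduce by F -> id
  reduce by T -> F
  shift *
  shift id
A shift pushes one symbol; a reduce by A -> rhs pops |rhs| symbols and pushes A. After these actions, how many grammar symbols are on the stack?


Tracking the symbol stack through each action:
  Action 1: shift 'id' : push -> stack = [id] (size 1)
  Action 2: reduce by F -> id : pop 1, push F -> stack = [F] (size 1)
  Action 3: reduce by T -> F : pop 1, push T -> stack = [T] (size 1)
  Action 4: reduce by E -> T : pop 1, push E -> stack = [E] (size 1)
  Action 5: shift '+' : push -> stack = [E, +] (size 2)
  Action 6: shift 'id' : push -> stack = [E, +, id] (size 3)
  Action 7: reduce by F -> id : pop 1, push F -> stack = [E, +, F] (size 3)
  Action 8: reduce by T -> F : pop 1, push T -> stack = [E, +, T] (size 3)
  Action 9: shift '*' : push -> stack = [E, +, T, *] (size 4)
  Action 10: shift 'id' : push -> stack = [E, +, T, *, id] (size 5)
Final stack size: 5

5


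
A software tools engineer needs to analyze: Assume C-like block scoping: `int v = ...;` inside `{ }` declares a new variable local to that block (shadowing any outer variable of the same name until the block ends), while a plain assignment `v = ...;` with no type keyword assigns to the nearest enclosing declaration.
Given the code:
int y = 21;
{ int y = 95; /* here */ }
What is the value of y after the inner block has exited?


Analyzing scoping rules:
Outer scope: declares y = 21
Inner block: 'int y = 95;' declares a NEW y that shadows the outer one
When the block exits the inner y goes out of scope; the outer y was never modified -> 21
Result: 21

21


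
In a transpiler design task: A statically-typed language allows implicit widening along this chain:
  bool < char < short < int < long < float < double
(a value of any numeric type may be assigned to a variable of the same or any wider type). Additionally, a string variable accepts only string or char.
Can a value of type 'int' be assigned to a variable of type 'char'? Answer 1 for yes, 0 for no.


Target variable type: char
Source value type: int
Numeric ranks: int=3, char=1
Widening allowed iff rank(source) <= rank(target): 3 <= 1? No
Result: 0

0


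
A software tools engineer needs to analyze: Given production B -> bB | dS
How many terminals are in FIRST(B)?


Production: B -> bB | dS
Examining each alternative for leading terminals:
  B -> bB : first terminal = 'b'
  B -> dS : first terminal = 'd'
FIRST(B) = {b, d}
Count: 2

2


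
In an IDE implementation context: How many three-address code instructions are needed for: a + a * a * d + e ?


Expression: a + a * a * d + e
Generating three-address code (respecting * over +/- precedence):
  Instruction 1: t1 = a * a
  Instruction 2: t2 = t1 * d
  Instruction 3: t3 = a + t2
  Instruction 4: t4 = t3 + e
Total instructions: 4

4


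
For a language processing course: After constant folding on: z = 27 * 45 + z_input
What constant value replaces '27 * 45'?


Identifying constant sub-expression:
  Original: z = 27 * 45 + z_input
  27 and 45 are both compile-time constants
  Evaluating: 27 * 45 = 1215
  After folding: z = 1215 + z_input

1215


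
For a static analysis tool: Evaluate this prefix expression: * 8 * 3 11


Parsing prefix expression: * 8 * 3 11
Step 1: Innermost operation '* 3 11'
  3 * 11 = 33
Step 2: Outer operation '* 8 [33]'
  8 * 33 = 264

264


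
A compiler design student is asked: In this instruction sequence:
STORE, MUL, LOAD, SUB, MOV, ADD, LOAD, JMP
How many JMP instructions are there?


Scanning instruction sequence for JMP:
  Position 1: STORE
  Position 2: MUL
  Position 3: LOAD
  Position 4: SUB
  Position 5: MOV
  Position 6: ADD
  Position 7: LOAD
  Position 8: JMP <- MATCH
Matches at positions: [8]
Total JMP count: 1

1


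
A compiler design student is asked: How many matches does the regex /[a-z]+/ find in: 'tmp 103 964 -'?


Pattern: /[a-z]+/ (identifiers)
Input: 'tmp 103 964 -'
Scanning for matches:
  Match 1: 'tmp'
Total matches: 1

1


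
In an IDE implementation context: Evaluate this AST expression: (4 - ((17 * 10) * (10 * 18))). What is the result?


Expression: (4 - ((17 * 10) * (10 * 18)))
Evaluating step by step:
  17 * 10 = 170
  10 * 18 = 180
  170 * 180 = 30600
  4 - 30600 = -30596
Result: -30596

-30596


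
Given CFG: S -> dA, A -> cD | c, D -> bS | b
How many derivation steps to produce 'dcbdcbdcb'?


Grammar: S -> dA, A -> cD | c, D -> bS | b
Deriving 'dcbdcbdcb':
Step 1: S -> dA => dA
Step 2: A -> cD => dcD
Step 3: D -> bS => dcbS
Step 4: S -> dA => dcbdA
Step 5: A -> cD => dcbdcD
Step 6: D -> bS => dcbdcbS
Step 7: S -> dA => dcbdcbdA
Step 8: A -> cD => dcbdcbdcD
Step 9: D -> b => dcbdcbdcb
Total derivation steps: 9

9


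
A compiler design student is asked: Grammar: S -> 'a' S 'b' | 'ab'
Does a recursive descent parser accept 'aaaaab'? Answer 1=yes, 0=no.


Grammar accepts strings of the form a^n b^n (n >= 1)
Word: 'aaaaab'
Counting: 5 a's and 1 b's
Check: 5 == 1? No
Mismatch: a-count != b-count
Rejected

0


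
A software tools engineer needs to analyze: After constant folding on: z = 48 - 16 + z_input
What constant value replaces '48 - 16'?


Identifying constant sub-expression:
  Original: z = 48 - 16 + z_input
  48 and 16 are both compile-time constants
  Evaluating: 48 - 16 = 32
  After folding: z = 32 + z_input

32


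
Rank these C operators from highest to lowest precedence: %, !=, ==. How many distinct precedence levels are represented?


Looking up precedence for each operator:
  % -> precedence 6
  != -> precedence 3
  == -> precedence 3
Sorted highest to lowest: %, !=, ==
Distinct precedence values: [6, 3]
Number of distinct levels: 2

2


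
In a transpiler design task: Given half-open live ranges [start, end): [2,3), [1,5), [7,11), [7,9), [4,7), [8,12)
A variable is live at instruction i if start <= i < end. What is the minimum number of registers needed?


Live ranges:
  Var0: [2, 3)
  Var1: [1, 5)
  Var2: [7, 11)
  Var3: [7, 9)
  Var4: [4, 7)
  Var5: [8, 12)
Sweep-line events (position, delta, active):
  pos=1 start -> active=1
  pos=2 start -> active=2
  pos=3 end -> active=1
  pos=4 start -> active=2
  pos=5 end -> active=1
  pos=7 end -> active=0
  pos=7 start -> active=1
  pos=7 start -> active=2
  pos=8 start -> active=3
  pos=9 end -> active=2
  pos=11 end -> active=1
  pos=12 end -> active=0
Maximum simultaneous active: 3
Minimum registers needed: 3

3


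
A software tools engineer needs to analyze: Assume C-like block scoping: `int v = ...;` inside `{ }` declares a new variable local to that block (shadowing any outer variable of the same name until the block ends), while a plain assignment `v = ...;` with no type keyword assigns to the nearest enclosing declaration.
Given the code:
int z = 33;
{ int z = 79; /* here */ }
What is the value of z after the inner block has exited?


Analyzing scoping rules:
Outer scope: declares z = 33
Inner block: 'int z = 79;' declares a NEW z that shadows the outer one
When the block exits the inner z goes out of scope; the outer z was never modified -> 33
Result: 33

33


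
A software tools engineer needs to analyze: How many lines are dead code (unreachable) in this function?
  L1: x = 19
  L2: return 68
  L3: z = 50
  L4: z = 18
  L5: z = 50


Analyzing control flow:
  L1: reachable (before return)
  L2: reachable (return statement)
  L3: DEAD (after return at L2)
  L4: DEAD (after return at L2)
  L5: DEAD (after return at L2)
Return at L2, total lines = 5
Dead lines: L3 through L5
Count: 3

3


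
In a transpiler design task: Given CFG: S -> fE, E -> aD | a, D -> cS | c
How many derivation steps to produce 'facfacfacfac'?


Grammar: S -> fE, E -> aD | a, D -> cS | c
Deriving 'facfacfacfac':
Step 1: S -> fE => fE
Step 2: E -> aD => faD
Step 3: D -> cS => facS
Step 4: S -> fE => facfE
Step 5: E -> aD => facfaD
Step 6: D -> cS => facfacS
Step 7: S -> fE => facfacfE
Step 8: E -> aD => facfacfaD
Step 9: D -> cS => facfacfacS
Step 10: S -> fE => facfacfacfE
Step 11: E -> aD => facfacfacfaD
Step 12: D -> c => facfacfacfac
Total derivation steps: 12

12


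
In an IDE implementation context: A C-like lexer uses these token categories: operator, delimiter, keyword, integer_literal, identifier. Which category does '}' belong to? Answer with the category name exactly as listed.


Token: '}'
Checking categories:
  identifier: no
  integer_literal: no
  operator: no
  keyword: no
  delimiter: YES
Category: delimiter

delimiter


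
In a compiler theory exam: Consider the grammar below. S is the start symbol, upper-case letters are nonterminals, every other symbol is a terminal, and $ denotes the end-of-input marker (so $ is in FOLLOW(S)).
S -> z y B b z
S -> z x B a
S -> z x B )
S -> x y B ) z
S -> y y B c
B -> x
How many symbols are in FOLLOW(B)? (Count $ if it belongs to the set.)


S is the start symbol and does not occur in any rule body, so FOLLOW(S) = {$}.
Examining every occurrence of B in a rule body:
  S -> z y B b z : B is followed by terminal 'b' -> add 'b'
  S -> z x B a : B is followed by terminal 'a' -> add 'a'
  S -> z x B ) : B is followed by terminal ')' -> add ')'
  S -> x y B ) z : B is followed by terminal ')' -> add ')' (already in the set)
  S -> y y B c : B is followed by terminal 'c' -> add 'c'
  B -> x : B does not occur in the body -> contributes nothing
FOLLOW(B) = {), a, b, c}
Count: 4

4


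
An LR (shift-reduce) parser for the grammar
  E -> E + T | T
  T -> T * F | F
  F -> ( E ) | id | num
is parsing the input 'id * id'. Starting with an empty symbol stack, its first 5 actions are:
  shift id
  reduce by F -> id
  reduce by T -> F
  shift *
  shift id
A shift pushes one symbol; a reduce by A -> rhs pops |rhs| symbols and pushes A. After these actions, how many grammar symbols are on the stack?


Tracking the symbol stack through each action:
  Action 1: shift 'id' : push -> stack = [id] (size 1)
  Action 2: reduce by F -> id : pop 1, push F -> stack = [F] (size 1)
  Action 3: reduce by T -> F : pop 1, push T -> stack = [T] (size 1)
  Action 4: shift '*' : push -> stack = [T, *] (size 2)
  Action 5: shift 'id' : push -> stack = [T, *, id] (size 3)
Final stack size: 3

3


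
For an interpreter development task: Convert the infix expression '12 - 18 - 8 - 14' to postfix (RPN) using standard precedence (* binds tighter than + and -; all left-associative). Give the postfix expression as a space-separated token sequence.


Applying the shunting-yard algorithm:
  Operand 12 -> output
  Push '-' onto operator stack -> op-stack: [-]
  Operand 18 -> output
  See '-' (prec 1); top '-' (prec 1) >= it -> pop '-' to output
  Push '-' onto operator stack -> op-stack: [-]
  Operand 8 -> output
  See '-' (prec 1); top '-' (prec 1) >= it -> pop '-' to output
  Push '-' onto operator stack -> op-stack: [-]
  Operand 14 -> output
  End of input: pop '-' to output
Postfix result: 12 18 - 8 - 14 -

12 18 - 8 - 14 -


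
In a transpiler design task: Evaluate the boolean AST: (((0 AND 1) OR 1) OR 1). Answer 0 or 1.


Step 1: Evaluate inner node
  0 AND 1 = 0
Step 2: Evaluate next node
  0 OR 1 = 1
Step 3: Evaluate root node
  1 OR 1 = 1

1


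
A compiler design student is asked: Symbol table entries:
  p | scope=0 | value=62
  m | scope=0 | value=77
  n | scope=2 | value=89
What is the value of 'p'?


Searching symbol table for 'p':
  p | scope=0 | value=62 <- MATCH
  m | scope=0 | value=77
  n | scope=2 | value=89
Found 'p' at scope 0 with value 62

62


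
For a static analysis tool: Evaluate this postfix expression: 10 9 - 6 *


Processing tokens left to right:
Push 10, Push 9
Pop 10 and 9, compute 10 - 9 = 1, push 1
Push 6
Pop 1 and 6, compute 1 * 6 = 6, push 6
Stack result: 6

6


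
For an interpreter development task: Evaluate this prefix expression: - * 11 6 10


Parsing prefix expression: - * 11 6 10
Step 1: Innermost operation '* 11 6'
  11 * 6 = 66
Step 2: Outer operation '- [66] 10'
  66 - 10 = 56

56


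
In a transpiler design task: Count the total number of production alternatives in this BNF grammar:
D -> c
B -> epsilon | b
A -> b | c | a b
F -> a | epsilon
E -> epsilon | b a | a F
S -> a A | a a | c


Counting alternatives per rule:
  D: 1 alternative(s)
  B: 2 alternative(s)
  A: 3 alternative(s)
  F: 2 alternative(s)
  E: 3 alternative(s)
  S: 3 alternative(s)
Sum: 1 + 2 + 3 + 2 + 3 + 3 = 14

14


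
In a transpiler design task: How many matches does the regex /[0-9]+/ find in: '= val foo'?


Pattern: /[0-9]+/ (int literals)
Input: '= val foo'
Scanning for matches:
Total matches: 0

0


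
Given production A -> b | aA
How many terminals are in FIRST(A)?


Production: A -> b | aA
Examining each alternative for leading terminals:
  A -> b : first terminal = 'b'
  A -> aA : first terminal = 'a'
FIRST(A) = {a, b}
Count: 2

2


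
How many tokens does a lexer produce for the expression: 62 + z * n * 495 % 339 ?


Scanning '62 + z * n * 495 % 339'
Token 1: '62' -> integer_literal
Token 2: '+' -> operator
Token 3: 'z' -> identifier
Token 4: '*' -> operator
Token 5: 'n' -> identifier
Token 6: '*' -> operator
Token 7: '495' -> integer_literal
Token 8: '%' -> operator
Token 9: '339' -> integer_literal
Total tokens: 9

9


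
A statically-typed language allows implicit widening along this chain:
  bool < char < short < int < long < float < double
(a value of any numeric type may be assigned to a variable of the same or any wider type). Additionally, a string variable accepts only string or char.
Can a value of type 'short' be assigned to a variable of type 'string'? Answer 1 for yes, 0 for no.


Target variable type: string
Source value type: short
Rule: string accepts only {string, char}
  source 'short' in {string, char}? No
Result: 0

0


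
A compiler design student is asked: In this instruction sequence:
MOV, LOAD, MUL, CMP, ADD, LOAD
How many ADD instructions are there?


Scanning instruction sequence for ADD:
  Position 1: MOV
  Position 2: LOAD
  Position 3: MUL
  Position 4: CMP
  Position 5: ADD <- MATCH
  Position 6: LOAD
Matches at positions: [5]
Total ADD count: 1

1


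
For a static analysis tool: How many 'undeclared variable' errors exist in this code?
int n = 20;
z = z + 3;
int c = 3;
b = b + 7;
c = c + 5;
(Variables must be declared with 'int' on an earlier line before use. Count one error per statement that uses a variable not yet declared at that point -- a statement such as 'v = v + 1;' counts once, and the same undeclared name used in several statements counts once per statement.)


Scanning code line by line:
  Line 1: declare 'n' -> declared = ['n']
  Line 2: use 'z' -> ERROR (undeclared)
  Line 3: declare 'c' -> declared = ['c', 'n']
  Line 4: use 'b' -> ERROR (undeclared)
  Line 5: use 'c' -> OK (declared)
Total undeclared variable errors: 2

2


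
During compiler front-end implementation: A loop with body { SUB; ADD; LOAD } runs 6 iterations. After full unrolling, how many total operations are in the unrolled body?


Loop body operations: SUB, ADD, LOAD (3 ops per iteration)
Unrolling 6 iterations:
  Iteration 1: SUB, ADD, LOAD (3 ops)
  Iteration 2: SUB, ADD, LOAD (3 ops)
  Iteration 3: SUB, ADD, LOAD (3 ops)
  Iteration 4: SUB, ADD, LOAD (3 ops)
  Iteration 5: SUB, ADD, LOAD (3 ops)
  Iteration 6: SUB, ADD, LOAD (3 ops)
Total: 6 iterations * 3 ops/iter = 18 operations

18


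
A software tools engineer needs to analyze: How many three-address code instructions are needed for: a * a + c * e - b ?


Expression: a * a + c * e - b
Generating three-address code (respecting * over +/- precedence):
  Instruction 1: t1 = a * a
  Instruction 2: t2 = c * e
  Instruction 3: t3 = t1 + t2
  Instruction 4: t4 = t3 - b
Total instructions: 4

4


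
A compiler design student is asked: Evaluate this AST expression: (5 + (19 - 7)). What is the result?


Expression: (5 + (19 - 7))
Evaluating step by step:
  19 - 7 = 12
  5 + 12 = 17
Result: 17

17


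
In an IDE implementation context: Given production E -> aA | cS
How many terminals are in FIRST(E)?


Production: E -> aA | cS
Examining each alternative for leading terminals:
  E -> aA : first terminal = 'a'
  E -> cS : first terminal = 'c'
FIRST(E) = {a, c}
Count: 2

2


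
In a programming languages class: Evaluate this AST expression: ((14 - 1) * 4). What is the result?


Expression: ((14 - 1) * 4)
Evaluating step by step:
  14 - 1 = 13
  13 * 4 = 52
Result: 52

52


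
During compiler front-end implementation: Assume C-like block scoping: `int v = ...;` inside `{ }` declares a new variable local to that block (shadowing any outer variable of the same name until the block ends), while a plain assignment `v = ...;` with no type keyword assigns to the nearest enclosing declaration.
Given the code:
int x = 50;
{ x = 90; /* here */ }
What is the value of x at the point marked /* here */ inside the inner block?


Analyzing scoping rules:
Outer scope: declares x = 50
Inner block: 'x = 90;' has no type keyword, so it is an assignment to the outer x (no shadowing)
Inside the block, after the assignment -> 90
Result: 90

90


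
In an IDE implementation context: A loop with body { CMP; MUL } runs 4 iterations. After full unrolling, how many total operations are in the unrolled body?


Loop body operations: CMP, MUL (2 ops per iteration)
Unrolling 4 iterations:
  Iteration 1: CMP, MUL (2 ops)
  Iteration 2: CMP, MUL (2 ops)
  Iteration 3: CMP, MUL (2 ops)
  Iteration 4: CMP, MUL (2 ops)
Total: 4 iterations * 2 ops/iter = 8 operations

8


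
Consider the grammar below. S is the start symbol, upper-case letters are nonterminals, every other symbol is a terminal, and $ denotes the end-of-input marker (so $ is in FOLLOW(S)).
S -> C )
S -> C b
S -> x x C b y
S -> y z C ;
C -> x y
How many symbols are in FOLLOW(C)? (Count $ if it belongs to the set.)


S is the start symbol and does not occur in any rule body, so FOLLOW(S) = {$}.
Examining every occurrence of C in a rule body:
  S -> C ) : C is followed by terminal ')' -> add ')'
  S -> C b : C is followed by terminal 'b' -> add 'b'
  S -> x x C b y : C is followed by terminal 'b' -> add 'b' (already in the set)
  S -> y z C ; : C is followed by terminal ';' -> add ';'
  C -> x y : C does not occur in the body -> contributes nothing
FOLLOW(C) = {), ;, b}
Count: 3

3


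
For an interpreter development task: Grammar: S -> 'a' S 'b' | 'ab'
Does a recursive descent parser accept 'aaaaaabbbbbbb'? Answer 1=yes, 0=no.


Grammar accepts strings of the form a^n b^n (n >= 1)
Word: 'aaaaaabbbbbbb'
Counting: 6 a's and 7 b's
Check: 6 == 7? No
Mismatch: a-count != b-count
Rejected

0


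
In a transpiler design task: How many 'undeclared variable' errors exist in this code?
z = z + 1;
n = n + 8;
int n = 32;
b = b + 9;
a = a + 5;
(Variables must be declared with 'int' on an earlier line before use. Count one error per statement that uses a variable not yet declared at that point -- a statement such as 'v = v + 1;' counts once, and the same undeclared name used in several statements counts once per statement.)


Scanning code line by line:
  Line 1: use 'z' -> ERROR (undeclared)
  Line 2: use 'n' -> ERROR (undeclared)
  Line 3: declare 'n' -> declared = ['n']
  Line 4: use 'b' -> ERROR (undeclared)
  Line 5: use 'a' -> ERROR (undeclared)
Total undeclared variable errors: 4

4


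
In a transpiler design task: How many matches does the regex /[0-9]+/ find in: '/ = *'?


Pattern: /[0-9]+/ (int literals)
Input: '/ = *'
Scanning for matches:
Total matches: 0

0


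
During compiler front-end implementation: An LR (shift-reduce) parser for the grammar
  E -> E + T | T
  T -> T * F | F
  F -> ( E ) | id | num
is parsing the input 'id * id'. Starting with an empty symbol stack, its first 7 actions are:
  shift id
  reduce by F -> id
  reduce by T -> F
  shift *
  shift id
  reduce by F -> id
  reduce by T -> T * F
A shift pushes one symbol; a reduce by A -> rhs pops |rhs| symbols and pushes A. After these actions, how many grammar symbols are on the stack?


Tracking the symbol stack through each action:
  Action 1: shift 'id' : push -> stack = [id] (size 1)
  Action 2: reduce by F -> id : pop 1, push F -> stack = [F] (size 1)
  Action 3: reduce by T -> F : pop 1, push T -> stack = [T] (size 1)
  Action 4: shift '*' : push -> stack = [T, *] (size 2)
  Action 5: shift 'id' : push -> stack = [T, *, id] (size 3)
  Action 6: reduce by F -> id : pop 1, push F -> stack = [T, *, F] (size 3)
  Action 7: reduce by T -> T * F : pop 3, push T -> stack = [T] (size 1)
Final stack size: 1

1


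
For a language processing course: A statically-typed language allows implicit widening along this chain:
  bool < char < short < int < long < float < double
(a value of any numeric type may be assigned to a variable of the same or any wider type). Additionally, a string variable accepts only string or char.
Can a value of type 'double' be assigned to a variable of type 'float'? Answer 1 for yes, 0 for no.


Target variable type: float
Source value type: double
Numeric ranks: double=6, float=5
Widening allowed iff rank(source) <= rank(target): 6 <= 5? No
Result: 0

0


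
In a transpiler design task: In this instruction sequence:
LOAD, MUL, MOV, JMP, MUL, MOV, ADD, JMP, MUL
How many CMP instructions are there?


Scanning instruction sequence for CMP:
  Position 1: LOAD
  Position 2: MUL
  Position 3: MOV
  Position 4: JMP
  Position 5: MUL
  Position 6: MOV
  Position 7: ADD
  Position 8: JMP
  Position 9: MUL
Matches at positions: []
Total CMP count: 0

0


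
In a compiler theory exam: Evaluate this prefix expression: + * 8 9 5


Parsing prefix expression: + * 8 9 5
Step 1: Innermost operation '* 8 9'
  8 * 9 = 72
Step 2: Outer operation '+ [72] 5'
  72 + 5 = 77

77


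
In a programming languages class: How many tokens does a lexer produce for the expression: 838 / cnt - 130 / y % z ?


Scanning '838 / cnt - 130 / y % z'
Token 1: '838' -> integer_literal
Token 2: '/' -> operator
Token 3: 'cnt' -> identifier
Token 4: '-' -> operator
Token 5: '130' -> integer_literal
Token 6: '/' -> operator
Token 7: 'y' -> identifier
Token 8: '%' -> operator
Token 9: 'z' -> identifier
Total tokens: 9

9


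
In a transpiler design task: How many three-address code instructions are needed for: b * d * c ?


Expression: b * d * c
Generating three-address code (respecting * over +/- precedence):
  Instruction 1: t1 = b * d
  Instruction 2: t2 = t1 * c
Total instructions: 2

2


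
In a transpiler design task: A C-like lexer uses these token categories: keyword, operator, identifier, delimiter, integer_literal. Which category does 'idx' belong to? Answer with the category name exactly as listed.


Token: 'idx'
Checking categories:
  identifier: YES
  integer_literal: no
  operator: no
  keyword: no
  delimiter: no
Category: identifier

identifier


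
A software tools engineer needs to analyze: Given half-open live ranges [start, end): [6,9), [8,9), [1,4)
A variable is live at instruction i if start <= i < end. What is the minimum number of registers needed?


Live ranges:
  Var0: [6, 9)
  Var1: [8, 9)
  Var2: [1, 4)
Sweep-line events (position, delta, active):
  pos=1 start -> active=1
  pos=4 end -> active=0
  pos=6 start -> active=1
  pos=8 start -> active=2
  pos=9 end -> active=1
  pos=9 end -> active=0
Maximum simultaneous active: 2
Minimum registers needed: 2

2


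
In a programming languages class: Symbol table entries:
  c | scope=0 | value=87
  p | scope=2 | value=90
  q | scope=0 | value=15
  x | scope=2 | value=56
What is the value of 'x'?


Searching symbol table for 'x':
  c | scope=0 | value=87
  p | scope=2 | value=90
  q | scope=0 | value=15
  x | scope=2 | value=56 <- MATCH
Found 'x' at scope 2 with value 56

56


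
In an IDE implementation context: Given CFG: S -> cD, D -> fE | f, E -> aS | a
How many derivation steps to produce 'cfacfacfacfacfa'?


Grammar: S -> cD, D -> fE | f, E -> aS | a
Deriving 'cfacfacfacfacfa':
Step 1: S -> cD => cD
Step 2: D -> fE => cfE
Step 3: E -> aS => cfaS
Step 4: S -> cD => cfacD
Step 5: D -> fE => cfacfE
Step 6: E -> aS => cfacfaS
Step 7: S -> cD => cfacfacD
Step 8: D -> fE => cfacfacfE
Step 9: E -> aS => cfacfacfaS
Step 10: S -> cD => cfacfacfacD
Step 11: D -> fE => cfacfacfacfE
Step 12: E -> aS => cfacfacfacfaS
Step 13: S -> cD => cfacfacfacfacD
Step 14: D -> fE => cfacfacfacfacfE
Step 15: E -> a => cfacfacfacfacfa
Total derivation steps: 15

15


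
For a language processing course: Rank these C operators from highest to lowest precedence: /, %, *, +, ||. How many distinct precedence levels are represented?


Looking up precedence for each operator:
  / -> precedence 6
  % -> precedence 6
  * -> precedence 6
  + -> precedence 5
  || -> precedence 1
Sorted highest to lowest: /, %, *, +, ||
Distinct precedence values: [6, 5, 1]
Number of distinct levels: 3

3


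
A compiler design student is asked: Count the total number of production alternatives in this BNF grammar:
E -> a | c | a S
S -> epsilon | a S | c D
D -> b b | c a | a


Counting alternatives per rule:
  E: 3 alternative(s)
  S: 3 alternative(s)
  D: 3 alternative(s)
Sum: 3 + 3 + 3 = 9

9


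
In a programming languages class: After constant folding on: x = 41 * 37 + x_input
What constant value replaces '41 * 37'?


Identifying constant sub-expression:
  Original: x = 41 * 37 + x_input
  41 and 37 are both compile-time constants
  Evaluating: 41 * 37 = 1517
  After folding: x = 1517 + x_input

1517


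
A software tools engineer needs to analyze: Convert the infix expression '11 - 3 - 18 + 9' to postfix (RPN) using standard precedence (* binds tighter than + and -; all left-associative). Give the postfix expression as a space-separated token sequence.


Applying the shunting-yard algorithm:
  Operand 11 -> output
  Push '-' onto operator stack -> op-stack: [-]
  Operand 3 -> output
  See '-' (prec 1); top '-' (prec 1) >= it -> pop '-' to output
  Push '-' onto operator stack -> op-stack: [-]
  Operand 18 -> output
  See '+' (prec 1); top '-' (prec 1) >= it -> pop '-' to output
  Push '+' onto operator stack -> op-stack: [+]
  Operand 9 -> output
  End of input: pop '+' to output
Postfix result: 11 3 - 18 - 9 +

11 3 - 18 - 9 +


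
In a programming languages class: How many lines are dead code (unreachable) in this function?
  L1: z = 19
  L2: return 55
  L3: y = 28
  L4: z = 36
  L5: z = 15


Analyzing control flow:
  L1: reachable (before return)
  L2: reachable (return statement)
  L3: DEAD (after return at L2)
  L4: DEAD (after return at L2)
  L5: DEAD (after return at L2)
Return at L2, total lines = 5
Dead lines: L3 through L5
Count: 3

3


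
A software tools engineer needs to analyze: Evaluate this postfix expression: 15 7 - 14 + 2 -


Processing tokens left to right:
Push 15, Push 7
Pop 15 and 7, compute 15 - 7 = 8, push 8
Push 14
Pop 8 and 14, compute 8 + 14 = 22, push 22
Push 2
Pop 22 and 2, compute 22 - 2 = 20, push 20
Stack result: 20

20


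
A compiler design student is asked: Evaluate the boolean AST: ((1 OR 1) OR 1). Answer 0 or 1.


Step 1: Evaluate inner node
  1 OR 1 = 1
Step 2: Evaluate root node
  1 OR 1 = 1

1


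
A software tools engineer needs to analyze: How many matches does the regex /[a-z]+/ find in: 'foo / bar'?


Pattern: /[a-z]+/ (identifiers)
Input: 'foo / bar'
Scanning for matches:
  Match 1: 'foo'
  Match 2: 'bar'
Total matches: 2

2


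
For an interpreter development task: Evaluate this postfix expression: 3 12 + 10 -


Processing tokens left to right:
Push 3, Push 12
Pop 3 and 12, compute 3 + 12 = 15, push 15
Push 10
Pop 15 and 10, compute 15 - 10 = 5, push 5
Stack result: 5

5


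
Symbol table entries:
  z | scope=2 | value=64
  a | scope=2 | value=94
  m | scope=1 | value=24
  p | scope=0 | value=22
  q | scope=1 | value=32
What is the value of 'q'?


Searching symbol table for 'q':
  z | scope=2 | value=64
  a | scope=2 | value=94
  m | scope=1 | value=24
  p | scope=0 | value=22
  q | scope=1 | value=32 <- MATCH
Found 'q' at scope 1 with value 32

32


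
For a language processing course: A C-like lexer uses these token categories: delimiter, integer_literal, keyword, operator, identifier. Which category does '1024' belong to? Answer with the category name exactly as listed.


Token: '1024'
Checking categories:
  identifier: no
  integer_literal: YES
  operator: no
  keyword: no
  delimiter: no
Category: integer_literal

integer_literal


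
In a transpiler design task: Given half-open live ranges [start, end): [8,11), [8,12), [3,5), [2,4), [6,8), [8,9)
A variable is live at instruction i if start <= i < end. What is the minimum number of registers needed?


Live ranges:
  Var0: [8, 11)
  Var1: [8, 12)
  Var2: [3, 5)
  Var3: [2, 4)
  Var4: [6, 8)
  Var5: [8, 9)
Sweep-line events (position, delta, active):
  pos=2 start -> active=1
  pos=3 start -> active=2
  pos=4 end -> active=1
  pos=5 end -> active=0
  pos=6 start -> active=1
  pos=8 end -> active=0
  pos=8 start -> active=1
  pos=8 start -> active=2
  pos=8 start -> active=3
  pos=9 end -> active=2
  pos=11 end -> active=1
  pos=12 end -> active=0
Maximum simultaneous active: 3
Minimum registers needed: 3

3


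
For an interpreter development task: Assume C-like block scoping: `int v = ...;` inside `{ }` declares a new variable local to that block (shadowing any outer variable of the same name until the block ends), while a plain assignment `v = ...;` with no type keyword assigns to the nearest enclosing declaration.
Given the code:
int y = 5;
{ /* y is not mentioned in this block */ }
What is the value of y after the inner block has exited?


Analyzing scoping rules:
Outer scope: declares y = 5
Inner block: y is neither redeclared nor assigned -> unchanged
After the block -> 5
Result: 5

5


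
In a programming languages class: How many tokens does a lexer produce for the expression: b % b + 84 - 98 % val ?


Scanning 'b % b + 84 - 98 % val'
Token 1: 'b' -> identifier
Token 2: '%' -> operator
Token 3: 'b' -> identifier
Token 4: '+' -> operator
Token 5: '84' -> integer_literal
Token 6: '-' -> operator
Token 7: '98' -> integer_literal
Token 8: '%' -> operator
Token 9: 'val' -> identifier
Total tokens: 9

9


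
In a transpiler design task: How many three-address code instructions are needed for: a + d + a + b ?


Expression: a + d + a + b
Generating three-address code (respecting * over +/- precedence):
  Instruction 1: t1 = a + d
  Instruction 2: t2 = t1 + a
  Instruction 3: t3 = t2 + b
Total instructions: 3

3


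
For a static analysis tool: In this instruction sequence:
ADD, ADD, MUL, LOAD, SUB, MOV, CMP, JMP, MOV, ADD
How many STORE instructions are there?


Scanning instruction sequence for STORE:
  Position 1: ADD
  Position 2: ADD
  Position 3: MUL
  Position 4: LOAD
  Position 5: SUB
  Position 6: MOV
  Position 7: CMP
  Position 8: JMP
  Position 9: MOV
  Position 10: ADD
Matches at positions: []
Total STORE count: 0

0


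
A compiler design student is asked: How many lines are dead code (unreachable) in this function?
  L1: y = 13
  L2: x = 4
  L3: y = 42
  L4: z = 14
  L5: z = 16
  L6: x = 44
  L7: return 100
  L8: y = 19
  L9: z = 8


Analyzing control flow:
  L1: reachable (before return)
  L2: reachable (before return)
  L3: reachable (before return)
  L4: reachable (before return)
  L5: reachable (before return)
  L6: reachable (before return)
  L7: reachable (return statement)
  L8: DEAD (after return at L7)
  L9: DEAD (after return at L7)
Return at L7, total lines = 9
Dead lines: L8 through L9
Count: 2

2


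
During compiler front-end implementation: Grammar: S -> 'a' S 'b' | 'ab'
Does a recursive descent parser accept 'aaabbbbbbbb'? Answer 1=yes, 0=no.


Grammar accepts strings of the form a^n b^n (n >= 1)
Word: 'aaabbbbbbbb'
Counting: 3 a's and 8 b's
Check: 3 == 8? No
Mismatch: a-count != b-count
Rejected

0


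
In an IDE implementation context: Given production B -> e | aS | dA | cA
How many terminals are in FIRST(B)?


Production: B -> e | aS | dA | cA
Examining each alternative for leading terminals:
  B -> e : first terminal = 'e'
  B -> aS : first terminal = 'a'
  B -> dA : first terminal = 'd'
  B -> cA : first terminal = 'c'
FIRST(B) = {a, c, d, e}
Count: 4

4


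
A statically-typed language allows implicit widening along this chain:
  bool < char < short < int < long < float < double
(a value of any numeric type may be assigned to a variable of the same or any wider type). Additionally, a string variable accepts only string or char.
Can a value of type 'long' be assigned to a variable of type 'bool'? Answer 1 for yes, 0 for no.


Target variable type: bool
Source value type: long
Numeric ranks: long=4, bool=0
Widening allowed iff rank(source) <= rank(target): 4 <= 0? No
Result: 0

0


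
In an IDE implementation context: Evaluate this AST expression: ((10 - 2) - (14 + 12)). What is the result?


Expression: ((10 - 2) - (14 + 12))
Evaluating step by step:
  10 - 2 = 8
  14 + 12 = 26
  8 - 26 = -18
Result: -18

-18


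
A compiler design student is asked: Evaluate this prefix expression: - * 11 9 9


Parsing prefix expression: - * 11 9 9
Step 1: Innermost operation '* 11 9'
  11 * 9 = 99
Step 2: Outer operation '- [99] 9'
  99 - 9 = 90

90


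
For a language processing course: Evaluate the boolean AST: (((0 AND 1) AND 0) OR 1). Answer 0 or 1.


Step 1: Evaluate inner node
  0 AND 1 = 0
Step 2: Evaluate next node
  0 AND 0 = 0
Step 3: Evaluate root node
  0 OR 1 = 1

1


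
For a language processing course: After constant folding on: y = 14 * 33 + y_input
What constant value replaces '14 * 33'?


Identifying constant sub-expression:
  Original: y = 14 * 33 + y_input
  14 and 33 are both compile-time constants
  Evaluating: 14 * 33 = 462
  After folding: y = 462 + y_input

462


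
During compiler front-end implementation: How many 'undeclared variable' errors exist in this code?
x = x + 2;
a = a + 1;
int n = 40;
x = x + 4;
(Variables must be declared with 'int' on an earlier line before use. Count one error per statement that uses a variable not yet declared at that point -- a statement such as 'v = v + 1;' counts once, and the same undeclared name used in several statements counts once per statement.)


Scanning code line by line:
  Line 1: use 'x' -> ERROR (undeclared)
  Line 2: use 'a' -> ERROR (undeclared)
  Line 3: declare 'n' -> declared = ['n']
  Line 4: use 'x' -> ERROR (undeclared)
Total undeclared variable errors: 3

3


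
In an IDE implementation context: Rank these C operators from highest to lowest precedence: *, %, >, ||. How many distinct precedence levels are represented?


Looking up precedence for each operator:
  * -> precedence 6
  % -> precedence 6
  > -> precedence 4
  || -> precedence 1
Sorted highest to lowest: *, %, >, ||
Distinct precedence values: [6, 4, 1]
Number of distinct levels: 3

3


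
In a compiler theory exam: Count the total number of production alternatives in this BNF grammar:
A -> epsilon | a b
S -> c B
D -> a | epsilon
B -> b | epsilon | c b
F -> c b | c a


Counting alternatives per rule:
  A: 2 alternative(s)
  S: 1 alternative(s)
  D: 2 alternative(s)
  B: 3 alternative(s)
  F: 2 alternative(s)
Sum: 2 + 1 + 2 + 3 + 2 = 10

10


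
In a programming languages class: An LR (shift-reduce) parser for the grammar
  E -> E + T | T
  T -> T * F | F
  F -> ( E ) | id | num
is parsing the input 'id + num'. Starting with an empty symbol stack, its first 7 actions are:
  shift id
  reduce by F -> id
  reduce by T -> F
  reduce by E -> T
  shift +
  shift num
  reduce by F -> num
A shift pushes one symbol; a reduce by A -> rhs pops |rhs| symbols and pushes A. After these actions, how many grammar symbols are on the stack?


Tracking the symbol stack through each action:
  Action 1: shift 'id' : push -> stack = [id] (size 1)
  Action 2: reduce by F -> id : pop 1, push F -> stack = [F] (size 1)
  Action 3: reduce by T -> F : pop 1, push T -> stack = [T] (size 1)
  Action 4: reduce by E -> T : pop 1, push E -> stack = [E] (size 1)
  Action 5: shift '+' : push -> stack = [E, +] (size 2)
  Action 6: shift 'num' : push -> stack = [E, +, num] (size 3)
  Action 7: reduce by F -> num : pop 1, push F -> stack = [E, +, F] (size 3)
Final stack size: 3

3
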